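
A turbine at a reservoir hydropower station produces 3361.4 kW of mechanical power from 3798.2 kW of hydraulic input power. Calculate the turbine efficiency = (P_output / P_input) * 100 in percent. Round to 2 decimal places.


Turbine efficiency = (output power / input power) * 100
eta = (3361.4 / 3798.2) * 100
eta = 88.50%

88.50


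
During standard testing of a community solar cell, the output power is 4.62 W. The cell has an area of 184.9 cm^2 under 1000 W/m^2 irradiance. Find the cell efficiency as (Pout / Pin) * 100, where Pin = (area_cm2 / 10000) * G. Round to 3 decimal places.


First compute the input power:
  Pin = area_cm2 / 10000 * G = 184.9 / 10000 * 1000 = 18.49 W
Then compute efficiency:
  Efficiency = (Pout / Pin) * 100 = (4.62 / 18.49) * 100
  Efficiency = 24.986%

24.986


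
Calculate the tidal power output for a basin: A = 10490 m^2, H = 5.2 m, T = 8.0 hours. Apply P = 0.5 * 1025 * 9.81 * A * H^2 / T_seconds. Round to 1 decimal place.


Convert period to seconds: T = 8.0 * 3600 = 28800.0 s
H^2 = 5.2^2 = 27.04
P = 0.5 * rho * g * A * H^2 / T
P = 0.5 * 1025 * 9.81 * 10490 * 27.04 / 28800.0
P = 49516.8 W

49516.8


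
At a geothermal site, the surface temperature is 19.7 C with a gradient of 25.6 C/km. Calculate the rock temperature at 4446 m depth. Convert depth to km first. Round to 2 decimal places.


Convert depth to km: 4446 / 1000 = 4.446 km
Temperature increase = gradient * depth_km = 25.6 * 4.446 = 113.82 C
Temperature at depth = T_surface + delta_T = 19.7 + 113.82
T = 133.52 C

133.52


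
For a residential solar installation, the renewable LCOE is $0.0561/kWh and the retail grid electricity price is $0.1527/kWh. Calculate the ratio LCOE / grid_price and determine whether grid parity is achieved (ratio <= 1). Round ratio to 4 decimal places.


Compare LCOE to grid price:
  LCOE = $0.0561/kWh, Grid price = $0.1527/kWh
  Ratio = LCOE / grid_price = 0.0561 / 0.1527 = 0.3674
  Grid parity achieved (ratio <= 1)? yes

0.3674


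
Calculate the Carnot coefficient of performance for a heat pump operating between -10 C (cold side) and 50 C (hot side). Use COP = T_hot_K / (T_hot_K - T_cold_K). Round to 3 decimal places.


Convert to Kelvin:
  T_hot = 50 + 273.15 = 323.15 K
  T_cold = -10 + 273.15 = 263.15 K
Apply Carnot COP formula:
  COP = T_hot_K / (T_hot_K - T_cold_K) = 323.15 / 60.0
  COP = 5.386

5.386


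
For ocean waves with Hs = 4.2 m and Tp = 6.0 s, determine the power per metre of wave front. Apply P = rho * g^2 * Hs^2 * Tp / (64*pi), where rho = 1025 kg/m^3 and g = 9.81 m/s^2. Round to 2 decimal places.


Apply wave power formula:
  g^2 = 9.81^2 = 96.2361
  Hs^2 = 4.2^2 = 17.64
  Numerator = rho * g^2 * Hs^2 * Tp = 1025 * 96.2361 * 17.64 * 6.0 = 10440269.54
  Denominator = 64 * pi = 201.0619
  P = 10440269.54 / 201.0619 = 51925.64 W/m

51925.64


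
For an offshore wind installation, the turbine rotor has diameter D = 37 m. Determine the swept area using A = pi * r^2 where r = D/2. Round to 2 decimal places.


Compute the rotor radius:
  r = D / 2 = 37 / 2 = 18.5 m
Calculate swept area:
  A = pi * r^2 = pi * 18.5^2
  A = 1075.21 m^2

1075.21


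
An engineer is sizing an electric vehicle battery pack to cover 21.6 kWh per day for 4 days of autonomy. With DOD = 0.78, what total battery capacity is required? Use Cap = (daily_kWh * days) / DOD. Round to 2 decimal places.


Total energy needed = daily * days = 21.6 * 4 = 86.4 kWh
Account for depth of discharge:
  Cap = total_energy / DOD = 86.4 / 0.78
  Cap = 110.77 kWh

110.77


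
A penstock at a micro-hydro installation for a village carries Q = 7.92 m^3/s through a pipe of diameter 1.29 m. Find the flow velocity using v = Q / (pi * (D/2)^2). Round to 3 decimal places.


Compute pipe cross-sectional area:
  A = pi * (D/2)^2 = pi * (1.29/2)^2 = 1.307 m^2
Calculate velocity:
  v = Q / A = 7.92 / 1.307
  v = 6.060 m/s

6.060


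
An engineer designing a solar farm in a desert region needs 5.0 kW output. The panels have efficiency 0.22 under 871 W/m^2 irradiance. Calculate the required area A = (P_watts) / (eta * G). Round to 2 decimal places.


Convert target power to watts: P = 5.0 * 1000 = 5000.0 W
Compute denominator: eta * G = 0.22 * 871 = 191.62
Required area A = P / (eta * G) = 5000.0 / 191.62
A = 26.09 m^2

26.09


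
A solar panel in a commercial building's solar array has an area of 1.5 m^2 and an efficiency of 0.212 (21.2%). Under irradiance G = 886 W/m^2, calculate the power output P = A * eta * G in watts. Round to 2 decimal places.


Use the solar power formula P = A * eta * G.
Given: A = 1.5 m^2, eta = 0.212, G = 886 W/m^2
P = 1.5 * 0.212 * 886
P = 281.75 W

281.75


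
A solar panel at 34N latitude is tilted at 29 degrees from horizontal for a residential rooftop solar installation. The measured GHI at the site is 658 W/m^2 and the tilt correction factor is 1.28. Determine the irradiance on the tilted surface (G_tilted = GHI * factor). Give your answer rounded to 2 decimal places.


Identify the given values:
  GHI = 658 W/m^2, tilt correction factor = 1.28
Apply the formula G_tilted = GHI * factor:
  G_tilted = 658 * 1.28
  G_tilted = 842.24 W/m^2

842.24


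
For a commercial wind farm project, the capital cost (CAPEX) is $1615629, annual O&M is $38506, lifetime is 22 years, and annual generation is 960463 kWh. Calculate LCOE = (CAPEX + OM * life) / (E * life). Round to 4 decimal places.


Total cost = CAPEX + OM * lifetime = 1615629 + 38506 * 22 = 1615629 + 847132 = 2462761
Total generation = annual * lifetime = 960463 * 22 = 21130186 kWh
LCOE = 2462761 / 21130186
LCOE = 0.1166 $/kWh

0.1166


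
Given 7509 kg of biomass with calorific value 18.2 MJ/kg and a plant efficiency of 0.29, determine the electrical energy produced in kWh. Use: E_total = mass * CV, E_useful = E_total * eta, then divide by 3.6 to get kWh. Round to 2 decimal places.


Total energy = mass * CV = 7509 * 18.2 = 136663.8 MJ
Useful energy = total * eta = 136663.8 * 0.29 = 39632.5 MJ
Convert to kWh: 39632.5 / 3.6
Useful energy = 11009.03 kWh

11009.03


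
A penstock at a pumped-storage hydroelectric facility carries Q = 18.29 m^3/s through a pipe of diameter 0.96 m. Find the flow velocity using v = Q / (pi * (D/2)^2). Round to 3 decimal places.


Compute pipe cross-sectional area:
  A = pi * (D/2)^2 = pi * (0.96/2)^2 = 0.7238 m^2
Calculate velocity:
  v = Q / A = 18.29 / 0.7238
  v = 25.269 m/s

25.269


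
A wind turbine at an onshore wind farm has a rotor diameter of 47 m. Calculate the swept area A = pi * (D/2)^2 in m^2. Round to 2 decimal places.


Compute the rotor radius:
  r = D / 2 = 47 / 2 = 23.5 m
Calculate swept area:
  A = pi * r^2 = pi * 23.5^2
  A = 1734.94 m^2

1734.94


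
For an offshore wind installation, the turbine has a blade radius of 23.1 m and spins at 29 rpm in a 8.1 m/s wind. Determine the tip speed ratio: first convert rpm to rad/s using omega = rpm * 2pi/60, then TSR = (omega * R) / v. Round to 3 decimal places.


Convert rotational speed to rad/s:
  omega = 29 * 2 * pi / 60 = 3.0369 rad/s
Compute tip speed:
  v_tip = omega * R = 3.0369 * 23.1 = 70.152 m/s
Tip speed ratio:
  TSR = v_tip / v_wind = 70.152 / 8.1 = 8.661

8.661


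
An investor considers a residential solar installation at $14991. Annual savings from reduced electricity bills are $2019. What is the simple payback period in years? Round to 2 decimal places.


Simple payback period = initial cost / annual savings
Payback = 14991 / 2019
Payback = 7.42 years

7.42


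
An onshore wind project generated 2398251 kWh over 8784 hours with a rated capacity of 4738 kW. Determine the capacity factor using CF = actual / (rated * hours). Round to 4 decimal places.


Capacity factor = actual output / maximum possible output
Maximum possible = rated * hours = 4738 * 8784 = 41618592 kWh
CF = 2398251 / 41618592
CF = 0.0576

0.0576


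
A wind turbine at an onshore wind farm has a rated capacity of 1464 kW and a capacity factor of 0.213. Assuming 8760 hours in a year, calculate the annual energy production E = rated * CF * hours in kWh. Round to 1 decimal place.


Annual energy = rated_kW * capacity_factor * hours_per_year
Given: P_rated = 1464 kW, CF = 0.213, hours = 8760
E = 1464 * 0.213 * 8760
E = 2731648.3 kWh

2731648.3


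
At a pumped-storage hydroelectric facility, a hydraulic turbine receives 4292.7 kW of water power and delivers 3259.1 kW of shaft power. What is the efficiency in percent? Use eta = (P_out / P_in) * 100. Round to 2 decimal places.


Turbine efficiency = (output power / input power) * 100
eta = (3259.1 / 4292.7) * 100
eta = 75.92%

75.92


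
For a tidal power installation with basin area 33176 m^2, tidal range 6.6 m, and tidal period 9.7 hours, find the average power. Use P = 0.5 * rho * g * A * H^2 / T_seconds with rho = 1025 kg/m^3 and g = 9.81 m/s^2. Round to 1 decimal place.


Convert period to seconds: T = 9.7 * 3600 = 34920.0 s
H^2 = 6.6^2 = 43.56
P = 0.5 * rho * g * A * H^2 / T
P = 0.5 * 1025 * 9.81 * 33176 * 43.56 / 34920.0
P = 208065.7 W

208065.7


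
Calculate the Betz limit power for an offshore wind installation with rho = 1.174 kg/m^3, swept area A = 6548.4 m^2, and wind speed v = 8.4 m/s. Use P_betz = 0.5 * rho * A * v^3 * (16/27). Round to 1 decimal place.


The Betz coefficient Cp_max = 16/27 = 0.5926
v^3 = 8.4^3 = 592.704
P_betz = 0.5 * rho * A * v^3 * Cp_max
P_betz = 0.5 * 1.174 * 6548.4 * 592.704 * 0.5926
P_betz = 1350104.5 W

1350104.5


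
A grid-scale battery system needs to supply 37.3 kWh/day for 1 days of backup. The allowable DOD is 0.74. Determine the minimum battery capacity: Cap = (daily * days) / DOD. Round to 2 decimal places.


Total energy needed = daily * days = 37.3 * 1 = 37.3 kWh
Account for depth of discharge:
  Cap = total_energy / DOD = 37.3 / 0.74
  Cap = 50.41 kWh

50.41


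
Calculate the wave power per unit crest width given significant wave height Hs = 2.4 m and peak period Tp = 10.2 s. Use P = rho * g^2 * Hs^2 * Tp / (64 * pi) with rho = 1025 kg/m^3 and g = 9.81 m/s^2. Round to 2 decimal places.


Apply wave power formula:
  g^2 = 9.81^2 = 96.2361
  Hs^2 = 2.4^2 = 5.76
  Numerator = rho * g^2 * Hs^2 * Tp = 1025 * 96.2361 * 5.76 * 10.2 = 5795414.93
  Denominator = 64 * pi = 201.0619
  P = 5795414.93 / 201.0619 = 28824.03 W/m

28824.03


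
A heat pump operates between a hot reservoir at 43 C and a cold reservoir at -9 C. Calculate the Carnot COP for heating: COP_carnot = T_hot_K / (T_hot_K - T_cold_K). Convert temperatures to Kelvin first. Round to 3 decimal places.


Convert to Kelvin:
  T_hot = 43 + 273.15 = 316.15 K
  T_cold = -9 + 273.15 = 264.15 K
Apply Carnot COP formula:
  COP = T_hot_K / (T_hot_K - T_cold_K) = 316.15 / 52.0
  COP = 6.080

6.080


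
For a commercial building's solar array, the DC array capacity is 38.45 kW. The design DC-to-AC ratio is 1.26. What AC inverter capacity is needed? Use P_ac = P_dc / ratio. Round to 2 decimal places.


The inverter AC capacity is determined by the DC/AC ratio.
Given: P_dc = 38.45 kW, DC/AC ratio = 1.26
P_ac = P_dc / ratio = 38.45 / 1.26
P_ac = 30.52 kW

30.52


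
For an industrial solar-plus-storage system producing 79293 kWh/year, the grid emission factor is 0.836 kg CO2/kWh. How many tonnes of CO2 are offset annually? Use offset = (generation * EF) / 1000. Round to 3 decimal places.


CO2 offset in kg = generation * emission_factor
CO2 offset = 79293 * 0.836 = 66288.95 kg
Convert to tonnes:
  CO2 offset = 66288.95 / 1000 = 66.289 tonnes

66.289


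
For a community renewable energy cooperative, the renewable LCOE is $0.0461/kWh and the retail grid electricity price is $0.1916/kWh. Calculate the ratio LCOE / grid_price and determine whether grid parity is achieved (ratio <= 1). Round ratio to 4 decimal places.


Compare LCOE to grid price:
  LCOE = $0.0461/kWh, Grid price = $0.1916/kWh
  Ratio = LCOE / grid_price = 0.0461 / 0.1916 = 0.2406
  Grid parity achieved (ratio <= 1)? yes

0.2406


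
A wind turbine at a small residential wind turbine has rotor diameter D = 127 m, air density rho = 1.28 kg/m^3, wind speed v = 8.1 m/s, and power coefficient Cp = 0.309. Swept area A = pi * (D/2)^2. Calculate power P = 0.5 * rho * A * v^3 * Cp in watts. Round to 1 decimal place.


Step 1 -- Compute swept area:
  A = pi * (D/2)^2 = pi * (127/2)^2 = 12667.69 m^2
Step 2 -- Apply wind power equation:
  P = 0.5 * rho * A * v^3 * Cp
  v^3 = 8.1^3 = 531.441
  P = 0.5 * 1.28 * 12667.69 * 531.441 * 0.309
  P = 1331345.7 W

1331345.7


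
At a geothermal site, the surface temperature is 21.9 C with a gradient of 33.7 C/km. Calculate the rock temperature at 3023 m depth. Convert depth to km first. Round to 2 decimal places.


Convert depth to km: 3023 / 1000 = 3.023 km
Temperature increase = gradient * depth_km = 33.7 * 3.023 = 101.88 C
Temperature at depth = T_surface + delta_T = 21.9 + 101.88
T = 123.78 C

123.78


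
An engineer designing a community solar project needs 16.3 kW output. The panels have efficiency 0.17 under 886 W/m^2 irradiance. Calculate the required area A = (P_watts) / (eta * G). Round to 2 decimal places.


Convert target power to watts: P = 16.3 * 1000 = 16300.0 W
Compute denominator: eta * G = 0.17 * 886 = 150.62
Required area A = P / (eta * G) = 16300.0 / 150.62
A = 108.22 m^2

108.22


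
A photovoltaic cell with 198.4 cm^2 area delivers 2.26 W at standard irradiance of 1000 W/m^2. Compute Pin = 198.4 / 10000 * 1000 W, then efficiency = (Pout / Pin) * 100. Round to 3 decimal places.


First compute the input power:
  Pin = area_cm2 / 10000 * G = 198.4 / 10000 * 1000 = 19.84 W
Then compute efficiency:
  Efficiency = (Pout / Pin) * 100 = (2.26 / 19.84) * 100
  Efficiency = 11.391%

11.391


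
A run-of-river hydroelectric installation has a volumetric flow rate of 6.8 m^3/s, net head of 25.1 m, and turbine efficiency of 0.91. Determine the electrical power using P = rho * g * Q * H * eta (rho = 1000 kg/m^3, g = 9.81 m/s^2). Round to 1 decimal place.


Apply the hydropower formula P = rho * g * Q * H * eta
rho * g = 1000 * 9.81 = 9810.0
P = 9810.0 * 6.8 * 25.1 * 0.91
P = 1523677.4 W

1523677.4


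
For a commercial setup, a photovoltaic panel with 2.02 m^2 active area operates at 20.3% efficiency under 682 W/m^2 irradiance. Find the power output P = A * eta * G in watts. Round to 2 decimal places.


Use the solar power formula P = A * eta * G.
Given: A = 2.02 m^2, eta = 0.203, G = 682 W/m^2
P = 2.02 * 0.203 * 682
P = 279.66 W

279.66


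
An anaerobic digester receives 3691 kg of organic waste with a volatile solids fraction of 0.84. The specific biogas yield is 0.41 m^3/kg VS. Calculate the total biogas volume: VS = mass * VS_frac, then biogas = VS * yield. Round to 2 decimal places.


Compute volatile solids:
  VS = mass * VS_fraction = 3691 * 0.84 = 3100.44 kg
Calculate biogas volume:
  Biogas = VS * specific_yield = 3100.44 * 0.41
  Biogas = 1271.18 m^3

1271.18


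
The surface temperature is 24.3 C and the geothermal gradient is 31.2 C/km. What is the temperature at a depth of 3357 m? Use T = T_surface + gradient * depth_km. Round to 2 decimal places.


Convert depth to km: 3357 / 1000 = 3.357 km
Temperature increase = gradient * depth_km = 31.2 * 3.357 = 104.74 C
Temperature at depth = T_surface + delta_T = 24.3 + 104.74
T = 129.04 C

129.04


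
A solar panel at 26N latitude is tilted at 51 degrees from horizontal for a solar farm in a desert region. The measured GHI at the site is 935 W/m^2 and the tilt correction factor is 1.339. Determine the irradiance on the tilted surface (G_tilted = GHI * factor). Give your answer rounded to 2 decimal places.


Identify the given values:
  GHI = 935 W/m^2, tilt correction factor = 1.339
Apply the formula G_tilted = GHI * factor:
  G_tilted = 935 * 1.339
  G_tilted = 1251.97 W/m^2

1251.97


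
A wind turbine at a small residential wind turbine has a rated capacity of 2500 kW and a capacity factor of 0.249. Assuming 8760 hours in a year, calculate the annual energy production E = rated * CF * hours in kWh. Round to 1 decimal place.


Annual energy = rated_kW * capacity_factor * hours_per_year
Given: P_rated = 2500 kW, CF = 0.249, hours = 8760
E = 2500 * 0.249 * 8760
E = 5453100.0 kWh

5453100.0


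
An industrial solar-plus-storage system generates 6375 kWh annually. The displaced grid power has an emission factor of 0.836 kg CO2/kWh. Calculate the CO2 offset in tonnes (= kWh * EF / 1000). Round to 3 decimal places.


CO2 offset in kg = generation * emission_factor
CO2 offset = 6375 * 0.836 = 5329.5 kg
Convert to tonnes:
  CO2 offset = 5329.5 / 1000 = 5.330 tonnes

5.330


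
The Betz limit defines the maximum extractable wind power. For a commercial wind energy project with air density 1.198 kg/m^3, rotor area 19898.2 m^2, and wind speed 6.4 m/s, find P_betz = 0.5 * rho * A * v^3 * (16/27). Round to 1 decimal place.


The Betz coefficient Cp_max = 16/27 = 0.5926
v^3 = 6.4^3 = 262.144
P_betz = 0.5 * rho * A * v^3 * Cp_max
P_betz = 0.5 * 1.198 * 19898.2 * 262.144 * 0.5926
P_betz = 1851555.6 W

1851555.6


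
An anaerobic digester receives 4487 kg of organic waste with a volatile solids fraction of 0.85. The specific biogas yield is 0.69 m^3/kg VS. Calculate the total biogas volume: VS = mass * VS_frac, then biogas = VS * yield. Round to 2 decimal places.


Compute volatile solids:
  VS = mass * VS_fraction = 4487 * 0.85 = 3813.95 kg
Calculate biogas volume:
  Biogas = VS * specific_yield = 3813.95 * 0.69
  Biogas = 2631.63 m^3

2631.63


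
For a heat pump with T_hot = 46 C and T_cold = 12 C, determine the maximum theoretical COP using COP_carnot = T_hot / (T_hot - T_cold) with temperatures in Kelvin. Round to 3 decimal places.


Convert to Kelvin:
  T_hot = 46 + 273.15 = 319.15 K
  T_cold = 12 + 273.15 = 285.15 K
Apply Carnot COP formula:
  COP = T_hot_K / (T_hot_K - T_cold_K) = 319.15 / 34.0
  COP = 9.387

9.387


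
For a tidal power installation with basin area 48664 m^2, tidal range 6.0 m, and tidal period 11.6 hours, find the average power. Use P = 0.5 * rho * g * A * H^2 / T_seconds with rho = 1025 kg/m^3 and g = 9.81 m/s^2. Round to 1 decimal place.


Convert period to seconds: T = 11.6 * 3600 = 41760.0 s
H^2 = 6.0^2 = 36.0
P = 0.5 * rho * g * A * H^2 / T
P = 0.5 * 1025 * 9.81 * 48664 * 36.0 / 41760.0
P = 210917.5 W

210917.5


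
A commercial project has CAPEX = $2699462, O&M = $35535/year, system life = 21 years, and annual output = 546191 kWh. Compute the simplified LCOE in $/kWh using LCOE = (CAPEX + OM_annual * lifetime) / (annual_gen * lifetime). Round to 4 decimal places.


Total cost = CAPEX + OM * lifetime = 2699462 + 35535 * 21 = 2699462 + 746235 = 3445697
Total generation = annual * lifetime = 546191 * 21 = 11470011 kWh
LCOE = 3445697 / 11470011
LCOE = 0.3004 $/kWh

0.3004


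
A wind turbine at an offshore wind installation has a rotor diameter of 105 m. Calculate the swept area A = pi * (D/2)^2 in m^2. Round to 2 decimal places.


Compute the rotor radius:
  r = D / 2 = 105 / 2 = 52.5 m
Calculate swept area:
  A = pi * r^2 = pi * 52.5^2
  A = 8659.01 m^2

8659.01


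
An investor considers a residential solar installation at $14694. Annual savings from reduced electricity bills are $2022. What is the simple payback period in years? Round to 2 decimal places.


Simple payback period = initial cost / annual savings
Payback = 14694 / 2022
Payback = 7.27 years

7.27


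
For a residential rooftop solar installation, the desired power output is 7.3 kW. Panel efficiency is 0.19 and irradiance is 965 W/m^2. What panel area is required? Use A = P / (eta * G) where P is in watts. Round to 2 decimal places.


Convert target power to watts: P = 7.3 * 1000 = 7300.0 W
Compute denominator: eta * G = 0.19 * 965 = 183.35
Required area A = P / (eta * G) = 7300.0 / 183.35
A = 39.81 m^2

39.81


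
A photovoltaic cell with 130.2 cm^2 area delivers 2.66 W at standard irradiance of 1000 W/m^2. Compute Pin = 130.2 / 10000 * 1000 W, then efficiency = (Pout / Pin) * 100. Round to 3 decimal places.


First compute the input power:
  Pin = area_cm2 / 10000 * G = 130.2 / 10000 * 1000 = 13.02 W
Then compute efficiency:
  Efficiency = (Pout / Pin) * 100 = (2.66 / 13.02) * 100
  Efficiency = 20.430%

20.430


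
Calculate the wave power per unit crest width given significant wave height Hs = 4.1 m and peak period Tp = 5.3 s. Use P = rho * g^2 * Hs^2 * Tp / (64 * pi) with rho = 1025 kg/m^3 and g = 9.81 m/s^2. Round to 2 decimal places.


Apply wave power formula:
  g^2 = 9.81^2 = 96.2361
  Hs^2 = 4.1^2 = 16.81
  Numerator = rho * g^2 * Hs^2 * Tp = 1025 * 96.2361 * 16.81 * 5.3 = 8788311.93
  Denominator = 64 * pi = 201.0619
  P = 8788311.93 / 201.0619 = 43709.48 W/m

43709.48


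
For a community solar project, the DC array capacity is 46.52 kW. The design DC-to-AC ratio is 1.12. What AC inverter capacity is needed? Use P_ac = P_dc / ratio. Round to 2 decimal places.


The inverter AC capacity is determined by the DC/AC ratio.
Given: P_dc = 46.52 kW, DC/AC ratio = 1.12
P_ac = P_dc / ratio = 46.52 / 1.12
P_ac = 41.54 kW

41.54


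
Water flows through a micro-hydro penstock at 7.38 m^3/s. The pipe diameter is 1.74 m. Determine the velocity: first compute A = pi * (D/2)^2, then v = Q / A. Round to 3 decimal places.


Compute pipe cross-sectional area:
  A = pi * (D/2)^2 = pi * (1.74/2)^2 = 2.3779 m^2
Calculate velocity:
  v = Q / A = 7.38 / 2.3779
  v = 3.104 m/s

3.104


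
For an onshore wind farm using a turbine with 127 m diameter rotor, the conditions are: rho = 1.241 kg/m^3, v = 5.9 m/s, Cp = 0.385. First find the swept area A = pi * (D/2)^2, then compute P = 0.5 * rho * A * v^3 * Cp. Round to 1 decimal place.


Step 1 -- Compute swept area:
  A = pi * (D/2)^2 = pi * (127/2)^2 = 12667.69 m^2
Step 2 -- Apply wind power equation:
  P = 0.5 * rho * A * v^3 * Cp
  v^3 = 5.9^3 = 205.379
  P = 0.5 * 1.241 * 12667.69 * 205.379 * 0.385
  P = 621521.1 W

621521.1


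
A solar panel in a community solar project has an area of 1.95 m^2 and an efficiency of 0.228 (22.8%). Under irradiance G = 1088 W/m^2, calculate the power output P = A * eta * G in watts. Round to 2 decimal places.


Use the solar power formula P = A * eta * G.
Given: A = 1.95 m^2, eta = 0.228, G = 1088 W/m^2
P = 1.95 * 0.228 * 1088
P = 483.72 W

483.72


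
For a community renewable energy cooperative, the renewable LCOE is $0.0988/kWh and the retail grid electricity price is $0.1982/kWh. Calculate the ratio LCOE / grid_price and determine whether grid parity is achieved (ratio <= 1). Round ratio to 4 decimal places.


Compare LCOE to grid price:
  LCOE = $0.0988/kWh, Grid price = $0.1982/kWh
  Ratio = LCOE / grid_price = 0.0988 / 0.1982 = 0.4985
  Grid parity achieved (ratio <= 1)? yes

0.4985


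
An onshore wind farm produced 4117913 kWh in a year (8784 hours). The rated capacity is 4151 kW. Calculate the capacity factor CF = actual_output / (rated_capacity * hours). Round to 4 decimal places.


Capacity factor = actual output / maximum possible output
Maximum possible = rated * hours = 4151 * 8784 = 36462384 kWh
CF = 4117913 / 36462384
CF = 0.1129

0.1129


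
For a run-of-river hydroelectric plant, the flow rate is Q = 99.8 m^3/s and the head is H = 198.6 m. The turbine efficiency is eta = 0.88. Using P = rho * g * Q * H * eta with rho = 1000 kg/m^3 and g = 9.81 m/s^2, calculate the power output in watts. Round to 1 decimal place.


Apply the hydropower formula P = rho * g * Q * H * eta
rho * g = 1000 * 9.81 = 9810.0
P = 9810.0 * 99.8 * 198.6 * 0.88
P = 171104513.2 W

171104513.2


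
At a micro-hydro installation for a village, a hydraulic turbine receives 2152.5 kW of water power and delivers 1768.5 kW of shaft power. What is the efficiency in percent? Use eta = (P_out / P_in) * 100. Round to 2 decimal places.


Turbine efficiency = (output power / input power) * 100
eta = (1768.5 / 2152.5) * 100
eta = 82.16%

82.16


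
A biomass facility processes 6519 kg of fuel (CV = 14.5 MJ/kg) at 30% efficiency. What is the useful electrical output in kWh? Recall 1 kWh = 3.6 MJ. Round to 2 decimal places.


Total energy = mass * CV = 6519 * 14.5 = 94525.5 MJ
Useful energy = total * eta = 94525.5 * 0.3 = 28357.65 MJ
Convert to kWh: 28357.65 / 3.6
Useful energy = 7877.13 kWh

7877.13


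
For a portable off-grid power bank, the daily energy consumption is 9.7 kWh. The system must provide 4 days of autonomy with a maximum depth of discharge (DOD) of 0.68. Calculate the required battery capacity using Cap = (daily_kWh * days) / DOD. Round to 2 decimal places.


Total energy needed = daily * days = 9.7 * 4 = 38.8 kWh
Account for depth of discharge:
  Cap = total_energy / DOD = 38.8 / 0.68
  Cap = 57.06 kWh

57.06


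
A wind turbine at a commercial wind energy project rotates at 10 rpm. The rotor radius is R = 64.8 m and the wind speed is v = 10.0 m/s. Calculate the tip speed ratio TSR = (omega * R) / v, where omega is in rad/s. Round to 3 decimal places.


Convert rotational speed to rad/s:
  omega = 10 * 2 * pi / 60 = 1.0472 rad/s
Compute tip speed:
  v_tip = omega * R = 1.0472 * 64.8 = 67.858 m/s
Tip speed ratio:
  TSR = v_tip / v_wind = 67.858 / 10.0 = 6.786

6.786


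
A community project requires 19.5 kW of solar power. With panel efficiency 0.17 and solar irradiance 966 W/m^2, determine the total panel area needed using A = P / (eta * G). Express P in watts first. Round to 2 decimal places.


Convert target power to watts: P = 19.5 * 1000 = 19500.0 W
Compute denominator: eta * G = 0.17 * 966 = 164.22
Required area A = P / (eta * G) = 19500.0 / 164.22
A = 118.74 m^2

118.74


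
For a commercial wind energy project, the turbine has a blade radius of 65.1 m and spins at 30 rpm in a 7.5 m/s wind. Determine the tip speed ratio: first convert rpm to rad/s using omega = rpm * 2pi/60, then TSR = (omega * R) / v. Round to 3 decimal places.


Convert rotational speed to rad/s:
  omega = 30 * 2 * pi / 60 = 3.1416 rad/s
Compute tip speed:
  v_tip = omega * R = 3.1416 * 65.1 = 204.518 m/s
Tip speed ratio:
  TSR = v_tip / v_wind = 204.518 / 7.5 = 27.269

27.269


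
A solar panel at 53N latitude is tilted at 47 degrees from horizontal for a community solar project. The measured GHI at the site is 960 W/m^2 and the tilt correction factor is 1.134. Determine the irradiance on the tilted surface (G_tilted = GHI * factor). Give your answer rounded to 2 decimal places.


Identify the given values:
  GHI = 960 W/m^2, tilt correction factor = 1.134
Apply the formula G_tilted = GHI * factor:
  G_tilted = 960 * 1.134
  G_tilted = 1088.64 W/m^2

1088.64


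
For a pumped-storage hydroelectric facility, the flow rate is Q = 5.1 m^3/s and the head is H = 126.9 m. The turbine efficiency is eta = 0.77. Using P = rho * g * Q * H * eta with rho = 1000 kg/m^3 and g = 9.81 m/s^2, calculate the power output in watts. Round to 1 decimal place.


Apply the hydropower formula P = rho * g * Q * H * eta
rho * g = 1000 * 9.81 = 9810.0
P = 9810.0 * 5.1 * 126.9 * 0.77
P = 4888679.1 W

4888679.1


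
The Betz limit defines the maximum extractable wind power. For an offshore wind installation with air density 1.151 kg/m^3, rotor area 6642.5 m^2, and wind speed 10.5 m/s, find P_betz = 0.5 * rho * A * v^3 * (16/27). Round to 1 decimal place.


The Betz coefficient Cp_max = 16/27 = 0.5926
v^3 = 10.5^3 = 1157.625
P_betz = 0.5 * rho * A * v^3 * Cp_max
P_betz = 0.5 * 1.151 * 6642.5 * 1157.625 * 0.5926
P_betz = 2622412.5 W

2622412.5


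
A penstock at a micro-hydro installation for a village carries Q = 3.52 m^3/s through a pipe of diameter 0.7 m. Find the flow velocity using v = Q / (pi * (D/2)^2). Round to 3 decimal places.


Compute pipe cross-sectional area:
  A = pi * (D/2)^2 = pi * (0.7/2)^2 = 0.3848 m^2
Calculate velocity:
  v = Q / A = 3.52 / 0.3848
  v = 9.147 m/s

9.147


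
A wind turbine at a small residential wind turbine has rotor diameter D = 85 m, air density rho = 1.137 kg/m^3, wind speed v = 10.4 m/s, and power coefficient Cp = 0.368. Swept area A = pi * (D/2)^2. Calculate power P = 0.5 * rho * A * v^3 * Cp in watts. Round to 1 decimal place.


Step 1 -- Compute swept area:
  A = pi * (D/2)^2 = pi * (85/2)^2 = 5674.5 m^2
Step 2 -- Apply wind power equation:
  P = 0.5 * rho * A * v^3 * Cp
  v^3 = 10.4^3 = 1124.864
  P = 0.5 * 1.137 * 5674.5 * 1124.864 * 0.368
  P = 1335383.6 W

1335383.6


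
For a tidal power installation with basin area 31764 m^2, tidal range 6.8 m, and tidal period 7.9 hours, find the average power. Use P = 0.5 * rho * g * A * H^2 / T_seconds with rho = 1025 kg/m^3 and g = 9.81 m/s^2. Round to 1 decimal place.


Convert period to seconds: T = 7.9 * 3600 = 28440.0 s
H^2 = 6.8^2 = 46.24
P = 0.5 * rho * g * A * H^2 / T
P = 0.5 * 1025 * 9.81 * 31764 * 46.24 / 28440.0
P = 259648.8 W

259648.8


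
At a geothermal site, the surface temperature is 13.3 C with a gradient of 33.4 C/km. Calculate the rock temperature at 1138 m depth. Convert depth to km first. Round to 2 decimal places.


Convert depth to km: 1138 / 1000 = 1.138 km
Temperature increase = gradient * depth_km = 33.4 * 1.138 = 38.01 C
Temperature at depth = T_surface + delta_T = 13.3 + 38.01
T = 51.31 C

51.31


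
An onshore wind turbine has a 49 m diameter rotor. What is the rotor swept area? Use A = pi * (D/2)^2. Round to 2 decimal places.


Compute the rotor radius:
  r = D / 2 = 49 / 2 = 24.5 m
Calculate swept area:
  A = pi * r^2 = pi * 24.5^2
  A = 1885.74 m^2

1885.74


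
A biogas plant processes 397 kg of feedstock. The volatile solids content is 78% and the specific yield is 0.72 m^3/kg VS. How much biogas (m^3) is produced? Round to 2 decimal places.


Compute volatile solids:
  VS = mass * VS_fraction = 397 * 0.78 = 309.66 kg
Calculate biogas volume:
  Biogas = VS * specific_yield = 309.66 * 0.72
  Biogas = 222.96 m^3

222.96


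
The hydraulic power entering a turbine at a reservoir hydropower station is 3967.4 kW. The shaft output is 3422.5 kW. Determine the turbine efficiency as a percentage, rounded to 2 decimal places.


Turbine efficiency = (output power / input power) * 100
eta = (3422.5 / 3967.4) * 100
eta = 86.27%

86.27


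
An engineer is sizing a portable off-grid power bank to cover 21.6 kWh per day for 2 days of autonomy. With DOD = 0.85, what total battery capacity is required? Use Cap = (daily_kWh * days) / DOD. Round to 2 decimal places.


Total energy needed = daily * days = 21.6 * 2 = 43.2 kWh
Account for depth of discharge:
  Cap = total_energy / DOD = 43.2 / 0.85
  Cap = 50.82 kWh

50.82


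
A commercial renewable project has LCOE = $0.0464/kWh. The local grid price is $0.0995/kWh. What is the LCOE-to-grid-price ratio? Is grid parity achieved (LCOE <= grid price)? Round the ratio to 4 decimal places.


Compare LCOE to grid price:
  LCOE = $0.0464/kWh, Grid price = $0.0995/kWh
  Ratio = LCOE / grid_price = 0.0464 / 0.0995 = 0.4663
  Grid parity achieved (ratio <= 1)? yes

0.4663


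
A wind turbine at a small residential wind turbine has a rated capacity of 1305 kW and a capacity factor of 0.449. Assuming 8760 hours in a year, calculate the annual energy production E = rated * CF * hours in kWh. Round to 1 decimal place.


Annual energy = rated_kW * capacity_factor * hours_per_year
Given: P_rated = 1305 kW, CF = 0.449, hours = 8760
E = 1305 * 0.449 * 8760
E = 5132878.2 kWh

5132878.2


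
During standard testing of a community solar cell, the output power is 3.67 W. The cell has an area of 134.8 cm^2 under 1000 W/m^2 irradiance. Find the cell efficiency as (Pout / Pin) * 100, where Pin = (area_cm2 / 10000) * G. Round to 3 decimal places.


First compute the input power:
  Pin = area_cm2 / 10000 * G = 134.8 / 10000 * 1000 = 13.48 W
Then compute efficiency:
  Efficiency = (Pout / Pin) * 100 = (3.67 / 13.48) * 100
  Efficiency = 27.226%

27.226


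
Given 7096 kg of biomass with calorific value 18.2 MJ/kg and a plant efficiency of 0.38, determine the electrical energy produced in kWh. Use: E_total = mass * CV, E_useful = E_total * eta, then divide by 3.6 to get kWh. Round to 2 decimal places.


Total energy = mass * CV = 7096 * 18.2 = 129147.2 MJ
Useful energy = total * eta = 129147.2 * 0.38 = 49075.94 MJ
Convert to kWh: 49075.94 / 3.6
Useful energy = 13632.20 kWh

13632.20


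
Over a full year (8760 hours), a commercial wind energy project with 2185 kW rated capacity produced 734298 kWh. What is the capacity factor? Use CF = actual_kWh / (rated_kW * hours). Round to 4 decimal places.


Capacity factor = actual output / maximum possible output
Maximum possible = rated * hours = 2185 * 8760 = 19140600 kWh
CF = 734298 / 19140600
CF = 0.0384

0.0384


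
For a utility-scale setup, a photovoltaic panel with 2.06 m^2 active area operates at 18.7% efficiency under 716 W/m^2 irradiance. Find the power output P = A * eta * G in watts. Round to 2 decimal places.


Use the solar power formula P = A * eta * G.
Given: A = 2.06 m^2, eta = 0.187, G = 716 W/m^2
P = 2.06 * 0.187 * 716
P = 275.82 W

275.82


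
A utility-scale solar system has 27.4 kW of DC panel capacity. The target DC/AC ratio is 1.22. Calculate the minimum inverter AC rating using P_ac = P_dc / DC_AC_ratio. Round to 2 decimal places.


The inverter AC capacity is determined by the DC/AC ratio.
Given: P_dc = 27.4 kW, DC/AC ratio = 1.22
P_ac = P_dc / ratio = 27.4 / 1.22
P_ac = 22.46 kW

22.46


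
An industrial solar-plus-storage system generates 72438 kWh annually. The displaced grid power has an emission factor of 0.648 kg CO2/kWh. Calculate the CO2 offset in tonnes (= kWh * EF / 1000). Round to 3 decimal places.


CO2 offset in kg = generation * emission_factor
CO2 offset = 72438 * 0.648 = 46939.82 kg
Convert to tonnes:
  CO2 offset = 46939.82 / 1000 = 46.940 tonnes

46.940


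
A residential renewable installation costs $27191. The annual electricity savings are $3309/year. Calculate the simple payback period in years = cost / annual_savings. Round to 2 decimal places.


Simple payback period = initial cost / annual savings
Payback = 27191 / 3309
Payback = 8.22 years

8.22


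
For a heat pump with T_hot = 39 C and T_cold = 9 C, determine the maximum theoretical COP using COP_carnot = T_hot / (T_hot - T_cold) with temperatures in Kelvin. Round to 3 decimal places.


Convert to Kelvin:
  T_hot = 39 + 273.15 = 312.15 K
  T_cold = 9 + 273.15 = 282.15 K
Apply Carnot COP formula:
  COP = T_hot_K / (T_hot_K - T_cold_K) = 312.15 / 30.0
  COP = 10.405

10.405


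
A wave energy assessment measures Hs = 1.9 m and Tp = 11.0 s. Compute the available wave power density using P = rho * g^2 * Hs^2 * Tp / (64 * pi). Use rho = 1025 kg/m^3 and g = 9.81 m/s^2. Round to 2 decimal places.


Apply wave power formula:
  g^2 = 9.81^2 = 96.2361
  Hs^2 = 1.9^2 = 3.61
  Numerator = rho * g^2 * Hs^2 * Tp = 1025 * 96.2361 * 3.61 * 11.0 = 3917073.92
  Denominator = 64 * pi = 201.0619
  P = 3917073.92 / 201.0619 = 19481.93 W/m

19481.93


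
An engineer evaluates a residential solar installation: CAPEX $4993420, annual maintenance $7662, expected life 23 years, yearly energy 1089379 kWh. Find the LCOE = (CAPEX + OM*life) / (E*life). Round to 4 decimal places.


Total cost = CAPEX + OM * lifetime = 4993420 + 7662 * 23 = 4993420 + 176226 = 5169646
Total generation = annual * lifetime = 1089379 * 23 = 25055717 kWh
LCOE = 5169646 / 25055717
LCOE = 0.2063 $/kWh

0.2063


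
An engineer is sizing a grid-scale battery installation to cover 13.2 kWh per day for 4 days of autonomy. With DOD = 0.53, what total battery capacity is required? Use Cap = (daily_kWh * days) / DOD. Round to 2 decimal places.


Total energy needed = daily * days = 13.2 * 4 = 52.8 kWh
Account for depth of discharge:
  Cap = total_energy / DOD = 52.8 / 0.53
  Cap = 99.62 kWh

99.62


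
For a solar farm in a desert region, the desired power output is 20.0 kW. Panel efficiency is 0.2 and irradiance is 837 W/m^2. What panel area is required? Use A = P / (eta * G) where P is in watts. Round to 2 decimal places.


Convert target power to watts: P = 20.0 * 1000 = 20000.0 W
Compute denominator: eta * G = 0.2 * 837 = 167.4
Required area A = P / (eta * G) = 20000.0 / 167.4
A = 119.47 m^2

119.47


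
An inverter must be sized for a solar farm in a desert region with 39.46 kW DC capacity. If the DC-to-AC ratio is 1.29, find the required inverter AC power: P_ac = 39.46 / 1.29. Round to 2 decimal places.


The inverter AC capacity is determined by the DC/AC ratio.
Given: P_dc = 39.46 kW, DC/AC ratio = 1.29
P_ac = P_dc / ratio = 39.46 / 1.29
P_ac = 30.59 kW

30.59


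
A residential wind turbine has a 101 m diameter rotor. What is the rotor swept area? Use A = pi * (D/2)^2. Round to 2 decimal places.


Compute the rotor radius:
  r = D / 2 = 101 / 2 = 50.5 m
Calculate swept area:
  A = pi * r^2 = pi * 50.5^2
  A = 8011.85 m^2

8011.85


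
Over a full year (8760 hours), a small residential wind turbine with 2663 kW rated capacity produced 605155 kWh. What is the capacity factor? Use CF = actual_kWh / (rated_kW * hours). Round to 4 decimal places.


Capacity factor = actual output / maximum possible output
Maximum possible = rated * hours = 2663 * 8760 = 23327880 kWh
CF = 605155 / 23327880
CF = 0.0259

0.0259


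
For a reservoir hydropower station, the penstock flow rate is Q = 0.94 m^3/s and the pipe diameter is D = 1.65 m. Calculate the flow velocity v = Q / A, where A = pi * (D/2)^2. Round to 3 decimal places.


Compute pipe cross-sectional area:
  A = pi * (D/2)^2 = pi * (1.65/2)^2 = 2.1382 m^2
Calculate velocity:
  v = Q / A = 0.94 / 2.1382
  v = 0.440 m/s

0.440


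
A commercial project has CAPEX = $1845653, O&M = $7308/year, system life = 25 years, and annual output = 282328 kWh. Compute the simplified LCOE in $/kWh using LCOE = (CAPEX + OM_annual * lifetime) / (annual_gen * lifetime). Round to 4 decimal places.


Total cost = CAPEX + OM * lifetime = 1845653 + 7308 * 25 = 1845653 + 182700 = 2028353
Total generation = annual * lifetime = 282328 * 25 = 7058200 kWh
LCOE = 2028353 / 7058200
LCOE = 0.2874 $/kWh

0.2874


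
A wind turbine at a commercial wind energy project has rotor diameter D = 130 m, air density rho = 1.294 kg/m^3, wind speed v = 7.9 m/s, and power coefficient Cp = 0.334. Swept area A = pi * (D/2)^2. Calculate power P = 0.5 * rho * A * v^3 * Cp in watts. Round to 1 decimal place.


Step 1 -- Compute swept area:
  A = pi * (D/2)^2 = pi * (130/2)^2 = 13273.23 m^2
Step 2 -- Apply wind power equation:
  P = 0.5 * rho * A * v^3 * Cp
  v^3 = 7.9^3 = 493.039
  P = 0.5 * 1.294 * 13273.23 * 493.039 * 0.334
  P = 1414192.8 W

1414192.8


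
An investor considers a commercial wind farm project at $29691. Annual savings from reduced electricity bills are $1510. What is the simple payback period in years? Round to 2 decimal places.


Simple payback period = initial cost / annual savings
Payback = 29691 / 1510
Payback = 19.66 years

19.66


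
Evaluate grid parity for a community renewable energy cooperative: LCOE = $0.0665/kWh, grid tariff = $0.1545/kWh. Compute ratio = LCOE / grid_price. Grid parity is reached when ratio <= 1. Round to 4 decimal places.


Compare LCOE to grid price:
  LCOE = $0.0665/kWh, Grid price = $0.1545/kWh
  Ratio = LCOE / grid_price = 0.0665 / 0.1545 = 0.4304
  Grid parity achieved (ratio <= 1)? yes

0.4304


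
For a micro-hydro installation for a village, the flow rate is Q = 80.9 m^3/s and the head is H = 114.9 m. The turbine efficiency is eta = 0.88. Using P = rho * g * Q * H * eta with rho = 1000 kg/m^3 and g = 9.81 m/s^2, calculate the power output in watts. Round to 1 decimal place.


Apply the hydropower formula P = rho * g * Q * H * eta
rho * g = 1000 * 9.81 = 9810.0
P = 9810.0 * 80.9 * 114.9 * 0.88
P = 80245415.4 W

80245415.4


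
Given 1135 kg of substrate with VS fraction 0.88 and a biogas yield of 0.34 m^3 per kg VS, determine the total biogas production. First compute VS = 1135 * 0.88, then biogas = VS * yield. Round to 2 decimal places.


Compute volatile solids:
  VS = mass * VS_fraction = 1135 * 0.88 = 998.8 kg
Calculate biogas volume:
  Biogas = VS * specific_yield = 998.8 * 0.34
  Biogas = 339.59 m^3

339.59
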